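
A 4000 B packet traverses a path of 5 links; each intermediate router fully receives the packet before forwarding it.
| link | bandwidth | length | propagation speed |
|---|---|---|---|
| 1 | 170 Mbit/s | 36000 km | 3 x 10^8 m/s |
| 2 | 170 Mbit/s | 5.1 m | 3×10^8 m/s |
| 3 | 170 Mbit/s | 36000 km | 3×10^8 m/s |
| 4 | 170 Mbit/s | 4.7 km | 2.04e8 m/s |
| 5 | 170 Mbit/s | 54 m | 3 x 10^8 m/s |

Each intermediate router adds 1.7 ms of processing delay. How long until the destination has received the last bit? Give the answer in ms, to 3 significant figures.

L = 4000 × 8 = 32000 bits.
Transmission delay per hop = L/R = 32000/170000000 = 0.188235 ms; 5 hops → 0.941176 ms.
Propagation delays (d/s per hop): 120, 1.7e-05, 120, 0.0230392, 0.00018 ms; sum = 240.023 ms.
Processing at 4 router(s): 4 × 1.7 ms = 6.8 ms.
End-to-end = 248 ms.

248 ms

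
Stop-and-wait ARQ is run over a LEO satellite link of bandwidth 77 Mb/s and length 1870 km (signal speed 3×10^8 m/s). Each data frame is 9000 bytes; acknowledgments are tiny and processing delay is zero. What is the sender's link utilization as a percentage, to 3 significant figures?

6.98 %

t_tx = L/R = 72000/77000000 = 0.000935065 s.
t_prop = 1870000/300000000 = 0.00623333 s; RTT = 0.0124667 s.
Cycle = t_tx + RTT = 0.0134017 s.
Utilization = t_tx / cycle = 0.000935065/0.0134017 = 6.98 %.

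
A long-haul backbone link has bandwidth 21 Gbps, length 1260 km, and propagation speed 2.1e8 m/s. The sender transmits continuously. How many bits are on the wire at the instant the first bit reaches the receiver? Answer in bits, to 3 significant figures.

126000000 bits

Propagation delay = 1260000 / 210000000 = 0.006 s.
BDP = R × t_prop = 21000000000 × 0.006 = 126000000 bits.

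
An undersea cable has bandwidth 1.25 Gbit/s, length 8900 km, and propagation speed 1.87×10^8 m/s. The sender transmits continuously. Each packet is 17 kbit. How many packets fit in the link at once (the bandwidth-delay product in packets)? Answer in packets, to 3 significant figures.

3500 packets

Propagation delay = 8900000 / 187000000 = 0.0475936 s.
BDP = R × t_prop = 1250000000 × 0.0475936 = 59492000 bits.
In packets of 17000 bits: 3500 packets.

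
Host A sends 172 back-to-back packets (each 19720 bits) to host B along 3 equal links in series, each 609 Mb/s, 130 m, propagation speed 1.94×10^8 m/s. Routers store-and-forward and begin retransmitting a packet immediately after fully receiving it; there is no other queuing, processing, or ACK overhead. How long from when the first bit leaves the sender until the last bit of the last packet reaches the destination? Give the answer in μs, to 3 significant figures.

5640 μs

Per-hop transmission t_tx = L/R = 19720/609000000 = 32.381 μs.
Per-hop propagation t_prop = 130/194000000 = 0.670103 μs.
Pipeline fill: first packet needs 3·t_tx to clear all hops; remaining 171 packets each add one t_tx.
Total = (3+172-1)·t_tx + 3·t_prop = 174·32.381 + 3·0.670103 = 5640 μs.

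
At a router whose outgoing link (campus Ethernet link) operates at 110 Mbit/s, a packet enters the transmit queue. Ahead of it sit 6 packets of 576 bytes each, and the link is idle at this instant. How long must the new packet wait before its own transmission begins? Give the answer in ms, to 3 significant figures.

Each queued packet: L/R = 4608/110000000 = 0.0418909 ms.
6 queued → 0.251345 ms.
Queuing delay = 0.251 ms.

0.251 ms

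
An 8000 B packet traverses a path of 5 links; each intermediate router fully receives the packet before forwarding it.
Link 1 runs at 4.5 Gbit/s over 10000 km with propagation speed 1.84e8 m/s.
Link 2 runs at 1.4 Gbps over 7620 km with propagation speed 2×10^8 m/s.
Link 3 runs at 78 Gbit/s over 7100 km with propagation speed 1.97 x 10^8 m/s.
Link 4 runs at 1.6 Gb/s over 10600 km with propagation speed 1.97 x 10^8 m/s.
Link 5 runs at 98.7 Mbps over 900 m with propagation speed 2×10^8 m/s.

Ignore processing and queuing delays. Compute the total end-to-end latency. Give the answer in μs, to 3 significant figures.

L = 8000 × 8 = 64000 bits.
Transmission delays (L/R per hop): 14.2222, 45.7143, 0.820513, 40, 648.43 μs; sum = 749.187 μs.
Propagation delays (d/s per hop): 54347.8, 38100, 36040.6, 53807.1, 4.5 μs; sum = 182300 μs.
End-to-end = 183000 μs.

183000 μs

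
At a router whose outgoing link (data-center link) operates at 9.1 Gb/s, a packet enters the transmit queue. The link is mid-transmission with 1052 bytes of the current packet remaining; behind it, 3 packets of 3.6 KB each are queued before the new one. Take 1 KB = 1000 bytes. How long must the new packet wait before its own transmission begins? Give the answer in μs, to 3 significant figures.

Each queued packet: L/R = 28800/9100000000 = 3.16484 μs.
3 queued → 9.49451 μs.
Plus remaining 8416 bits of current packet: 0.924835 μs.
Queuing delay = 10.4 μs.

10.4 μs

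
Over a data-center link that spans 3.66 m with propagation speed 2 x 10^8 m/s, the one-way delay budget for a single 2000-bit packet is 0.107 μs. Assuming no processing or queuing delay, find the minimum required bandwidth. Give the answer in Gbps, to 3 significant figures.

Propagation delay = 3.66 / 200000000 = 0.0183 μs.
Transmission budget = 0.107 − 0.0183 = 0.0887 μs.
R ≥ L / t_tx = 2000 bits / 8.87e-08 s = 22.5 Gbps.

22.5 Gbps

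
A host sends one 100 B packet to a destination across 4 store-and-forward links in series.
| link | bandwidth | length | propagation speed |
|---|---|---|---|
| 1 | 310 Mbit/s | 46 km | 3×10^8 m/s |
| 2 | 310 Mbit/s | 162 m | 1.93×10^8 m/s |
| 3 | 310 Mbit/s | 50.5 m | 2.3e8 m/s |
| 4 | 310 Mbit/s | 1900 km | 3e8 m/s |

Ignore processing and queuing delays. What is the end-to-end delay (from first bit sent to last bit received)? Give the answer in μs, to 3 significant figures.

L = 100 × 8 = 800 bits.
Transmission delay per hop = L/R = 800/310000000 = 2.58065 μs; 4 hops → 10.3226 μs.
Propagation delays (d/s per hop): 153.333, 0.839378, 0.219565, 6333.33 μs; sum = 6487.73 μs.
End-to-end = 6500 μs.

6500 μs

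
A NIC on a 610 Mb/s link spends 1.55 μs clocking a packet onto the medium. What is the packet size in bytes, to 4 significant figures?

118.2 bytes

L = R × t_tx = 610000000 b/s × 1.55e-06 s = 945.5 bits.
In bytes: 945.5 / 8 = 118.2 bytes.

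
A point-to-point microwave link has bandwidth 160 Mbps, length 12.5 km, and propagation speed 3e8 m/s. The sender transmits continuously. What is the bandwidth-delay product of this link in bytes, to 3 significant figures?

833 bytes

Propagation delay = 12500 / 300000000 = 4.16667e-05 s.
BDP = R × t_prop = 160000000 × 4.16667e-05 = 6666.67 bits.
In bytes: 6666.67/8 = 833 bytes.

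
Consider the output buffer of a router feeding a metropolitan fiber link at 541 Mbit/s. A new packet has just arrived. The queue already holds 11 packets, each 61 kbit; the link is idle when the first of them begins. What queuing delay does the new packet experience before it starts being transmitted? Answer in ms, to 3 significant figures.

Each queued packet: L/R = 61000/541000000 = 0.112754 ms.
11 queued → 1.2403 ms.
Queuing delay = 1.24 ms.

1.24 ms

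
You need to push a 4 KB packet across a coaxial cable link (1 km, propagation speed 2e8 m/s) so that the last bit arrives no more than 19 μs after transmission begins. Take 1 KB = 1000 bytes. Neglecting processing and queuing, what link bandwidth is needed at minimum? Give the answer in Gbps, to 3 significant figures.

2.29 Gbps

L = 32000 bits.
Propagation delay = 1000 / 200000000 = 5 μs.
Transmission budget = 19 − 5 = 14 μs.
R ≥ L / t_tx = 32000 bits / 1.4e-05 s = 2.29 Gbps.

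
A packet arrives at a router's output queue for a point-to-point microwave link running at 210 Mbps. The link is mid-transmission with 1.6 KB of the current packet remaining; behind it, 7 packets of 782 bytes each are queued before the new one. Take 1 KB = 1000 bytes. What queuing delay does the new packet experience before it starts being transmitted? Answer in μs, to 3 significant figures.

269 μs

Each queued packet: L/R = 6256/210000000 = 29.7905 μs.
7 queued → 208.533 μs.
Plus remaining 12800 bits of current packet: 60.9524 μs.
Queuing delay = 269 μs.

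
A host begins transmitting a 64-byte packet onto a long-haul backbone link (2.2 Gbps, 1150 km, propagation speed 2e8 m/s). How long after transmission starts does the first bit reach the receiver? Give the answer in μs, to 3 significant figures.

5750 μs

First bit experiences only propagation delay: d/s = 1150000/200000000 = 5750 μs.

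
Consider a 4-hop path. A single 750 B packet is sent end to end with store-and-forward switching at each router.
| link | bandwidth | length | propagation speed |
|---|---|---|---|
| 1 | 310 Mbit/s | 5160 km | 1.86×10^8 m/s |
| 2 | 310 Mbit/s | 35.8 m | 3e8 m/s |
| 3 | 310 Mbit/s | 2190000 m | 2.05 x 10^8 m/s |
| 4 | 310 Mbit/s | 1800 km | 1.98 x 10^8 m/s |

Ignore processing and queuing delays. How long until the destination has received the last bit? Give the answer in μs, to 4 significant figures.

L = 750 × 8 = 6000 bits.
Transmission delay per hop = L/R = 6000/310000000 = 19.3548 μs; 4 hops → 77.4194 μs.
Propagation delays (d/s per hop): 27741.9, 0.119333, 10682.9, 9090.91 μs; sum = 47515.9 μs.
End-to-end = 47590 μs.

47590 μs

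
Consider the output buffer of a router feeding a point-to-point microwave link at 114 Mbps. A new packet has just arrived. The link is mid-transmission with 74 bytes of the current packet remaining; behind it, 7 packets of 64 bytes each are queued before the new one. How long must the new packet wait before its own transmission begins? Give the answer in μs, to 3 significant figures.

36.6 μs

Each queued packet: L/R = 512/114000000 = 4.49123 μs.
7 queued → 31.4386 μs.
Plus remaining 592 bits of current packet: 5.19298 μs.
Queuing delay = 36.6 μs.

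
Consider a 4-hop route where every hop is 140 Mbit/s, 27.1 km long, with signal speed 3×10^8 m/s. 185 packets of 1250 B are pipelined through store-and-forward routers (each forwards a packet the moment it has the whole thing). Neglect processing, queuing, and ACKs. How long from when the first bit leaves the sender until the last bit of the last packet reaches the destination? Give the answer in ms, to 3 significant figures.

Per-hop transmission t_tx = L/R = 10000/140000000 = 0.0714286 ms.
Per-hop propagation t_prop = 27100/300000000 = 0.0903333 ms.
Pipeline fill: first packet needs 4·t_tx to clear all hops; remaining 184 packets each add one t_tx.
Total = (4+185-1)·t_tx + 4·t_prop = 188·0.0714286 + 4·0.0903333 = 13.8 ms.

13.8 ms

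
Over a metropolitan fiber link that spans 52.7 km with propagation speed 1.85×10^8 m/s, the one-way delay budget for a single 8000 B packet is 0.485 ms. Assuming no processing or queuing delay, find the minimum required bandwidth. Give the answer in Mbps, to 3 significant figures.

L = 64000 bits.
Propagation delay = 52700 / 185000000 = 0.284865 ms.
Transmission budget = 0.485 − 0.284865 = 0.200135 ms.
R ≥ L / t_tx = 64000 bits / 0.000200135 s = 320 Mbps.

320 Mbps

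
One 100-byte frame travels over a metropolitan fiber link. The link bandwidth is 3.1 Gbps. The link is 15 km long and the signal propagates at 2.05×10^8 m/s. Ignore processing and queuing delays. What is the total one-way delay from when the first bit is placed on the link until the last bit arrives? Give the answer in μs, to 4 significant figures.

L = 100 × 8 = 800 bits.
Transmission delay = L/R = 800 / 3100000000 = 0.258065 μs.
Propagation delay = d/s = 15000 m / 2.05e+08 m/s = 73.1707 μs.
Total = 73.43 μs.

73.43 μs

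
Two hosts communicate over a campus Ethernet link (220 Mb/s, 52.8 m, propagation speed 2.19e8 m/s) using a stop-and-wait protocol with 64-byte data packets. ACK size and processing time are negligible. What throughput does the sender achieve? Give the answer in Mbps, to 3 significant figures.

182 Mbps

t_tx = L/R = 512/220000000 = 2.32727e-06 s.
t_prop = 52.8/219000000 = 2.41096e-07 s; RTT = 4.82192e-07 s.
Cycle = t_tx + RTT = 2.80946e-06 s.
Throughput = L / cycle = 512 / 2.80946e-06 = 182 Mbps.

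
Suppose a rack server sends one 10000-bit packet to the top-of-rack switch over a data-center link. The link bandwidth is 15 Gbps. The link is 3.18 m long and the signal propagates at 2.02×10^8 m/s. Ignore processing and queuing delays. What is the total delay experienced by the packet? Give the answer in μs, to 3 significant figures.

0.682 μs

Transmission delay = L/R = 10000 / 15000000000 = 0.666667 μs.
Propagation delay = d/s = 3.18 m / 202000000 m/s = 0.0157426 μs.
Total = 0.682 μs.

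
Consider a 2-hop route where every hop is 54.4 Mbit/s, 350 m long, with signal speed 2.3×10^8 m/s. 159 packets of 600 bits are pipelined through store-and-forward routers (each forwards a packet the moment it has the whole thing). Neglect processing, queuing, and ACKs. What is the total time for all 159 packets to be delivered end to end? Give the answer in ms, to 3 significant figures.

Per-hop transmission t_tx = L/R = 600/54400000 = 0.0110294 ms.
Per-hop propagation t_prop = 350/2.3e+08 = 0.00152174 ms.
Pipeline fill: first packet needs 2·t_tx to clear all hops; remaining 158 packets each add one t_tx.
Total = (2+159-1)·t_tx + 2·t_prop = 160·0.0110294 + 2·0.00152174 = 1.77 ms.

1.77 ms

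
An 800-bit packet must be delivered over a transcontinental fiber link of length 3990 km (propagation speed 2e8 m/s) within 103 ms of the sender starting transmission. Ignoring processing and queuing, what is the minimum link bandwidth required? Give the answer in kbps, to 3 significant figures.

Propagation delay = 3990000 / 200000000 = 19.95 ms.
Transmission budget = 103 − 19.95 = 83.05 ms.
R ≥ L / t_tx = 800 bits / 0.08305 s = 9.63 kbps.

9.63 kbps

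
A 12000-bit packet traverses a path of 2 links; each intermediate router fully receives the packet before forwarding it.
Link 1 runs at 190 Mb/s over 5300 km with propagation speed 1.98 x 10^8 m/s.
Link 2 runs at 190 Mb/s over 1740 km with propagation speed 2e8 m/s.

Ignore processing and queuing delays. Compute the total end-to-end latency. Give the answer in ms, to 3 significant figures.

35.6 ms

Transmission delay per hop = L/R = 12000/190000000 = 0.0631579 ms; 2 hops → 0.126316 ms.
Propagation delays (d/s per hop): 26.7677, 8.7 ms; sum = 35.4677 ms.
End-to-end = 35.6 ms.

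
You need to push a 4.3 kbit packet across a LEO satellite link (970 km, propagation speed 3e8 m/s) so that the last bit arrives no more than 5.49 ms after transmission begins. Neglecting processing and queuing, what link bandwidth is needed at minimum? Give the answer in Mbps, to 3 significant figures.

Propagation delay = 970000 / 300000000 = 3.23333 ms.
Transmission budget = 5.49 − 3.23333 = 2.25667 ms.
R ≥ L / t_tx = 4300 bits / 0.00225667 s = 1.91 Mbps.

1.91 Mbps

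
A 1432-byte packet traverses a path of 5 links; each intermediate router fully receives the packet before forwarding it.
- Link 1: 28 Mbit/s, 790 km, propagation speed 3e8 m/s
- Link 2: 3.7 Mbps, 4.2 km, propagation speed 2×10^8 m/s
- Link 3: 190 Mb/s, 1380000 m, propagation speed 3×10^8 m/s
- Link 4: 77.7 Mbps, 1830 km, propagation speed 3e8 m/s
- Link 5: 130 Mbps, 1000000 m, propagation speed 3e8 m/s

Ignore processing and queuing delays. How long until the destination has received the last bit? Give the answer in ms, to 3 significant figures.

L = 1432 × 8 = 11456 bits.
Transmission delays (L/R per hop): 0.409143, 3.09622, 0.0602947, 0.147439, 0.0881231 ms; sum = 3.80122 ms.
Propagation delays (d/s per hop): 2.63333, 0.021, 4.6, 6.1, 3.33333 ms; sum = 16.6877 ms.
End-to-end = 20.5 ms.

20.5 ms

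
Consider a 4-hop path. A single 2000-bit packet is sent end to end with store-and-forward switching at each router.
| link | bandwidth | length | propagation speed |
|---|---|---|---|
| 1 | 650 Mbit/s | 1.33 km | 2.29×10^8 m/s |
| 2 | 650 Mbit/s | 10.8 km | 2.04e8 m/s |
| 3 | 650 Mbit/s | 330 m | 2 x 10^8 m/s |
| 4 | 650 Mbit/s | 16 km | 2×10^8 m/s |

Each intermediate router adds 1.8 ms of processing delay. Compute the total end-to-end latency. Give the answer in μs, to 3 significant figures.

5550 μs

Transmission delay per hop = L/R = 2000/650000000 = 3.07692 μs; 4 hops → 12.3077 μs.
Propagation delays (d/s per hop): 5.80786, 52.9412, 1.65, 80 μs; sum = 140.399 μs.
Processing at 3 router(s): 3 × 1.8 ms = 5400 μs.
End-to-end = 5550 μs.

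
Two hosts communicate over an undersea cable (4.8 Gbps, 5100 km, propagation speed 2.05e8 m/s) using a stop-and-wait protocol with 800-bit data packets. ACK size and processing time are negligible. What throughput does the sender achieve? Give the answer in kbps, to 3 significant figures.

t_tx = L/R = 800/4800000000 = 1.66667e-07 s.
t_prop = 5100000/2.05e+08 = 0.024878 s; RTT = 0.0497561 s.
Cycle = t_tx + RTT = 0.0497563 s.
Throughput = L / cycle = 800 / 0.0497563 = 16.1 kbps.

16.1 kbps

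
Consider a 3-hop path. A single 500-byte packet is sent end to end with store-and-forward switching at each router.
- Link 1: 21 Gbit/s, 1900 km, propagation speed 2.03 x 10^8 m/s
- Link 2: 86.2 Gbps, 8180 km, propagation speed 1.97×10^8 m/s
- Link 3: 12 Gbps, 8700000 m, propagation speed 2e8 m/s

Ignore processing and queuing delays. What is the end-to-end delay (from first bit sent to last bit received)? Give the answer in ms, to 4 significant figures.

L = 500 × 8 = 4000 bits.
Transmission delays (L/R per hop): 0.000190476, 4.64037e-05, 0.000333333 ms; sum = 0.000570213 ms.
Propagation delays (d/s per hop): 9.35961, 41.5228, 43.5 ms; sum = 94.3824 ms.
End-to-end = 94.38 ms.

94.38 ms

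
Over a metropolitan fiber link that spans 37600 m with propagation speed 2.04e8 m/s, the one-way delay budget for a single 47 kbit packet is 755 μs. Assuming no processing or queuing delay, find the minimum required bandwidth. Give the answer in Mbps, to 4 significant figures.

82.36 Mbps

Propagation delay = 37600 / 204000000 = 184.314 μs.
Transmission budget = 755 − 184.314 = 570.686 μs.
R ≥ L / t_tx = 47000 bits / 0.000570686 s = 82.36 Mbps.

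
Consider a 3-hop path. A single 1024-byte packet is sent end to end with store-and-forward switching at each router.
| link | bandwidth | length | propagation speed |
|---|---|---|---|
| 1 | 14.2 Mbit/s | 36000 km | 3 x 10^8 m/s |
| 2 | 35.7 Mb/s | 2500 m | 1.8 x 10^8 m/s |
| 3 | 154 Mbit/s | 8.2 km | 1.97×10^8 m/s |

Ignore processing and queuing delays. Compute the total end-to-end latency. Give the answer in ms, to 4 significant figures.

L = 1024 × 8 = 8192 bits.
Transmission delays (L/R per hop): 0.576901, 0.229468, 0.0531948 ms; sum = 0.859564 ms.
Propagation delays (d/s per hop): 120, 0.0138889, 0.0416244 ms; sum = 120.056 ms.
End-to-end = 120.9 ms.

120.9 ms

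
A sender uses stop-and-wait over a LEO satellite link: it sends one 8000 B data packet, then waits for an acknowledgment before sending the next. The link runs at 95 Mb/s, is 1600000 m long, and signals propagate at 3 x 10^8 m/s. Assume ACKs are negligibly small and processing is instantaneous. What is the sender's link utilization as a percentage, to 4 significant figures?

t_tx = L/R = 64000/95000000 = 0.000673684 s.
t_prop = 1600000/300000000 = 0.00533333 s; RTT = 0.0106667 s.
Cycle = t_tx + RTT = 0.0113404 s.
Utilization = t_tx / cycle = 0.000673684/0.0113404 = 5.941 %.

5.941 %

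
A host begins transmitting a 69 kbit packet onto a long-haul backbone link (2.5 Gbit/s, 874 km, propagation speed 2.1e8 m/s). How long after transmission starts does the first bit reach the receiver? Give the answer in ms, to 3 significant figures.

First bit experiences only propagation delay: d/s = 874000/210000000 = 4.16 ms.

4.16 ms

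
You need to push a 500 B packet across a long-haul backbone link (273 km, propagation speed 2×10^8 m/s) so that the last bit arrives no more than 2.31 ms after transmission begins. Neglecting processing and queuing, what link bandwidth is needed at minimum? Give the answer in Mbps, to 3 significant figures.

4.23 Mbps

L = 4000 bits.
Propagation delay = 273000 / 200000000 = 1.365 ms.
Transmission budget = 2.31 − 1.365 = 0.945 ms.
R ≥ L / t_tx = 4000 bits / 0.000945 s = 4.23 Mbps.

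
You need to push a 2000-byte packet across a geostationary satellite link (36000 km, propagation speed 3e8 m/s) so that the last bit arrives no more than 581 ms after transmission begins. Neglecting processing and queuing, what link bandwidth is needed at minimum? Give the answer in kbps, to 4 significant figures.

L = 16000 bits.
Propagation delay = 36000000 / 300000000 = 120 ms.
Transmission budget = 581 − 120 = 461 ms.
R ≥ L / t_tx = 16000 bits / 0.461 s = 34.71 kbps.

34.71 kbps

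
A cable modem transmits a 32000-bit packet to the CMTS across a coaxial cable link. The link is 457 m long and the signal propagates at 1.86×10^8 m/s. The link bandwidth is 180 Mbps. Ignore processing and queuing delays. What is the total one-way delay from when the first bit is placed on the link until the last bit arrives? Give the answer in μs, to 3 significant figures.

180 μs

Transmission delay = L/R = 32000 / 180000000 = 177.778 μs.
Propagation delay = d/s = 457 m / 186000000 m/s = 2.45699 μs.
Total = 180 μs.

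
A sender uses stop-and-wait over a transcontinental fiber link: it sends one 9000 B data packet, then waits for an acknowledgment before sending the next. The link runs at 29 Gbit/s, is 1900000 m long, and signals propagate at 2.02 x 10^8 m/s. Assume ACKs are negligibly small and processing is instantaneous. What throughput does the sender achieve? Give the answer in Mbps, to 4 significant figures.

3.827 Mbps

t_tx = L/R = 72000/29000000000 = 2.48276e-06 s.
t_prop = 1900000/202000000 = 0.00940594 s; RTT = 0.0188119 s.
Cycle = t_tx + RTT = 0.0188144 s.
Throughput = L / cycle = 72000 / 0.0188144 = 3.827 Mbps.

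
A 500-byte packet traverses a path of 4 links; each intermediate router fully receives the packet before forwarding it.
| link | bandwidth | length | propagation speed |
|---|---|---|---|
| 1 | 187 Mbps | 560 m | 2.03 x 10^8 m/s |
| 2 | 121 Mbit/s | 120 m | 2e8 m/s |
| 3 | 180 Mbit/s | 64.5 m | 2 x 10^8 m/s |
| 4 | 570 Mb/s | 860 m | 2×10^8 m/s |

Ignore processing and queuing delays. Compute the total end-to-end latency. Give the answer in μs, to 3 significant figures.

91.7 μs

L = 500 × 8 = 4000 bits.
Transmission delays (L/R per hop): 21.3904, 33.0579, 22.2222, 7.01754 μs; sum = 83.688 μs.
Propagation delays (d/s per hop): 2.75862, 0.6, 0.3225, 4.3 μs; sum = 7.98112 μs.
End-to-end = 91.7 μs.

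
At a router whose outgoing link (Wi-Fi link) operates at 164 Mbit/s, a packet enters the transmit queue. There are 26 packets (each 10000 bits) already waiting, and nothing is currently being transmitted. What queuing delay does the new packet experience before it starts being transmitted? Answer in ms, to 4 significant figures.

1.585 ms

Each queued packet: L/R = 10000/164000000 = 0.0609756 ms.
26 queued → 1.58537 ms.
Queuing delay = 1.585 ms.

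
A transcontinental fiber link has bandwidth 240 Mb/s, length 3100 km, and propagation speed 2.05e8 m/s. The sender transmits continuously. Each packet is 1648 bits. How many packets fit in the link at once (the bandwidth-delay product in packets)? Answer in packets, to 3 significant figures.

2200 packets

Propagation delay = 3100000 / 2.05e+08 = 0.015122 s.
BDP = R × t_prop = 240000000 × 0.015122 = 3629270 bits.
In packets of 1648 bits: 2200 packets.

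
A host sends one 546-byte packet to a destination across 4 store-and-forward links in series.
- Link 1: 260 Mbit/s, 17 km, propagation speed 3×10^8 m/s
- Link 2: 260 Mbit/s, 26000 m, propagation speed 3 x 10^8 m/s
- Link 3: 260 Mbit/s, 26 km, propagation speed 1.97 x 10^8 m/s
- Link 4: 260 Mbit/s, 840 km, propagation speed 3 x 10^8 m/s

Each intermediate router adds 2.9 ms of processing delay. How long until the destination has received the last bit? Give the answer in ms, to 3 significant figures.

L = 546 × 8 = 4368 bits.
Transmission delay per hop = L/R = 4368/260000000 = 0.0168 ms; 4 hops → 0.0672 ms.
Propagation delays (d/s per hop): 0.0566667, 0.0866667, 0.13198, 2.8 ms; sum = 3.07531 ms.
Processing at 3 router(s): 3 × 2.9 ms = 8.7 ms.
End-to-end = 11.8 ms.

11.8 ms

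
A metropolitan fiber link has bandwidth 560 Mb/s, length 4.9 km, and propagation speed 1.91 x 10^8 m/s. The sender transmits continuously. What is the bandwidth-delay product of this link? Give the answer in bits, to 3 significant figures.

Propagation delay = 4900 / 191000000 = 2.56545e-05 s.
BDP = R × t_prop = 560000000 × 2.56545e-05 = 14366.5 bits.

14400 bits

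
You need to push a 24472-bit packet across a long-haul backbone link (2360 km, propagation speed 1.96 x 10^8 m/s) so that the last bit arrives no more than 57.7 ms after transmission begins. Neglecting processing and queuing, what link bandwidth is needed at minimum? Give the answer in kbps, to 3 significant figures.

536 kbps

Propagation delay = 2360000 / 196000000 = 12.0408 ms.
Transmission budget = 57.7 − 12.0408 = 45.6592 ms.
R ≥ L / t_tx = 24472 bits / 0.0456592 s = 536 kbps.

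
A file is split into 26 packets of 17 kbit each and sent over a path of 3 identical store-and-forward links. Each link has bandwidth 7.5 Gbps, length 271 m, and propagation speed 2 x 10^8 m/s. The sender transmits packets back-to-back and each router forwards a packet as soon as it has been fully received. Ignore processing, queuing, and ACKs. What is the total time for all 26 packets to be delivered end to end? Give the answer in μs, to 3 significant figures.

Per-hop transmission t_tx = L/R = 17000/7500000000 = 2.26667 μs.
Per-hop propagation t_prop = 271/200000000 = 1.355 μs.
Pipeline fill: first packet needs 3·t_tx to clear all hops; remaining 25 packets each add one t_tx.
Total = (3+26-1)·t_tx + 3·t_prop = 28·2.26667 + 3·1.355 = 67.5 μs.

67.5 μs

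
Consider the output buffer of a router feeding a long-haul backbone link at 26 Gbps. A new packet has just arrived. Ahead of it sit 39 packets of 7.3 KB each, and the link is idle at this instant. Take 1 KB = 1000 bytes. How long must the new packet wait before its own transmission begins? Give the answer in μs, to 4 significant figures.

87.60 μs

Each queued packet: L/R = 58400/26000000000 = 2.24615 μs.
39 queued → 87.6 μs.
Queuing delay = 87.60 μs.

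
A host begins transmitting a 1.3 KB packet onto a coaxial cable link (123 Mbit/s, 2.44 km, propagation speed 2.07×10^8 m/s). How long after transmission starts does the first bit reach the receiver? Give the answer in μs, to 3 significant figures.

First bit experiences only propagation delay: d/s = 2440/2.07e+08 = 11.8 μs.

11.8 μs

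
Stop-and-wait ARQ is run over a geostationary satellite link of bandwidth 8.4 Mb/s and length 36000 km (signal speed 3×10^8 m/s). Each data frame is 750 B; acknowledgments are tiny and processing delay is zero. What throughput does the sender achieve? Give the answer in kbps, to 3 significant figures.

24.9 kbps

t_tx = L/R = 6000/8400000 = 0.000714286 s.
t_prop = 36000000/300000000 = 0.12 s; RTT = 0.24 s.
Cycle = t_tx + RTT = 0.240714 s.
Throughput = L / cycle = 6000 / 0.240714 = 24.9 kbps.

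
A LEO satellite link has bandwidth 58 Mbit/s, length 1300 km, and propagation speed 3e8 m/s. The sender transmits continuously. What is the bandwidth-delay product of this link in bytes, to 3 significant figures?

31400 bytes

Propagation delay = 1300000 / 300000000 = 0.00433333 s.
BDP = R × t_prop = 58000000 × 0.00433333 = 251333 bits.
In bytes: 251333/8 = 31400 bytes.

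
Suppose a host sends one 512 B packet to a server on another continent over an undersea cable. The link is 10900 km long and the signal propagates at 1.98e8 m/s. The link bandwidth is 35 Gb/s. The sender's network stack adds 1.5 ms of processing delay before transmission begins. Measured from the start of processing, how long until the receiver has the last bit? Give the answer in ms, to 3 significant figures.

56.6 ms

L = 512 × 8 = 4096 bits.
Transmission delay = L/R = 4096 / 35000000000 = 0.000117029 ms.
Propagation delay = d/s = 10900000 m / 198000000 m/s = 55.0505 ms.
Plus processing delay 1.5 ms = 1.5 ms.
Total = 56.6 ms.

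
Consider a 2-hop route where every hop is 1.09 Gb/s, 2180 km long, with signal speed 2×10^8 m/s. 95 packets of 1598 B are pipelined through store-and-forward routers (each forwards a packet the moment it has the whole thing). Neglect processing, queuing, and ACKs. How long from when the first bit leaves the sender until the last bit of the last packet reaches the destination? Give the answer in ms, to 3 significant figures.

22.9 ms

Per-hop transmission t_tx = L/R = 12784/1090000000 = 0.0117284 ms.
Per-hop propagation t_prop = 2180000/200000000 = 10.9 ms.
Pipeline fill: first packet needs 2·t_tx to clear all hops; remaining 94 packets each add one t_tx.
Total = (2+95-1)·t_tx + 2·t_prop = 96·0.0117284 + 2·10.9 = 22.9 ms.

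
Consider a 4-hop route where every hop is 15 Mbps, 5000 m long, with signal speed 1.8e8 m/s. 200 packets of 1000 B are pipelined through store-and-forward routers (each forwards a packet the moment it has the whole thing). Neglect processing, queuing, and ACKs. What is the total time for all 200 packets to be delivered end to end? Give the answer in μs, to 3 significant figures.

Per-hop transmission t_tx = L/R = 8000/15000000 = 533.333 μs.
Per-hop propagation t_prop = 5000/180000000 = 27.7778 μs.
Pipeline fill: first packet needs 4·t_tx to clear all hops; remaining 199 packets each add one t_tx.
Total = (4+200-1)·t_tx + 4·t_prop = 203·533.333 + 4·27.7778 = 108000 μs.

108000 μs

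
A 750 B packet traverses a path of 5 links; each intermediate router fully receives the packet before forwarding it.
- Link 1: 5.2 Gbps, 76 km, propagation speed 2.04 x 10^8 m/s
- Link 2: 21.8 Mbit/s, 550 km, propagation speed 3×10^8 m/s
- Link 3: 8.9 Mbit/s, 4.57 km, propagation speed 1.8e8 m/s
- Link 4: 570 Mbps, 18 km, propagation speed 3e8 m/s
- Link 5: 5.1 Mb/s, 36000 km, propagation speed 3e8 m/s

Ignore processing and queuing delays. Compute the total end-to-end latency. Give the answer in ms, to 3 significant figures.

124 ms

L = 750 × 8 = 6000 bits.
Transmission delays (L/R per hop): 0.00115385, 0.275229, 0.674157, 0.0105263, 1.17647 ms; sum = 2.13754 ms.
Propagation delays (d/s per hop): 0.372549, 1.83333, 0.0253889, 0.06, 120 ms; sum = 122.291 ms.
End-to-end = 124 ms.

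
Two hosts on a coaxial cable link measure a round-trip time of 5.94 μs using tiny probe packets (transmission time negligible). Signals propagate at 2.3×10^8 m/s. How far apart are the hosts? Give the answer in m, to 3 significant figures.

One-way propagation = RTT/2 = 2.97 μs.
d = s × t = 2.3e+08 × 2.97e-06 = 683 m.

683 m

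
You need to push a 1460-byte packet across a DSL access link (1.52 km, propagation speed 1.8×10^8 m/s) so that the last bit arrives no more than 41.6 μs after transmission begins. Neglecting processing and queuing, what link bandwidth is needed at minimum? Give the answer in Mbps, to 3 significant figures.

352 Mbps

L = 11680 bits.
Propagation delay = 1520 / 180000000 = 8.44444 μs.
Transmission budget = 41.6 − 8.44444 = 33.1556 μs.
R ≥ L / t_tx = 11680 bits / 3.31556e-05 s = 352 Mbps.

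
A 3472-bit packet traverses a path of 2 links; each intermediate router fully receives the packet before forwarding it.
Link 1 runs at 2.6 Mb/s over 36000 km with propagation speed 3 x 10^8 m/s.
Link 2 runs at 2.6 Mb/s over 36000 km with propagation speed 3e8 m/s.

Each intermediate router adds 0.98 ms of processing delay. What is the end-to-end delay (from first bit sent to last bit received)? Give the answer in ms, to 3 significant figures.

Transmission delays (L/R per hop): 1.33538, 1.33538 ms; sum = 2.67077 ms.
Propagation delays (d/s per hop): 120, 120 ms; sum = 240 ms.
Processing at 1 router(s): 1 × 0.98 ms = 0.98 ms.
End-to-end = 244 ms.

244 ms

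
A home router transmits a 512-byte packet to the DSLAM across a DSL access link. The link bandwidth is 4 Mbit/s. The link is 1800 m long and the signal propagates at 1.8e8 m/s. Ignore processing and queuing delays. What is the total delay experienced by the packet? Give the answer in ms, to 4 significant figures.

L = 512 × 8 = 4096 bits.
Transmission delay = L/R = 4096 / 4000000 = 1.024 ms.
Propagation delay = d/s = 1800 m / 180000000 m/s = 0.01 ms.
Total = 1.034 ms.

1.034 ms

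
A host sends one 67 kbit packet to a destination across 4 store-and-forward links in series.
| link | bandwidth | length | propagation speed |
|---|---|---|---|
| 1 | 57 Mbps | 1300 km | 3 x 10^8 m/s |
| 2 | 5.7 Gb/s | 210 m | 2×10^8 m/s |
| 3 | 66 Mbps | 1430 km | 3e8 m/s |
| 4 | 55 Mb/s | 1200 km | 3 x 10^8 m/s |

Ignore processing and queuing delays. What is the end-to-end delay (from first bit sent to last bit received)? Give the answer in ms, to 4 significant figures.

L = 67000 bits.
Transmission delays (L/R per hop): 1.17544, 0.0117544, 1.01515, 1.21818 ms; sum = 3.42053 ms.
Propagation delays (d/s per hop): 4.33333, 0.00105, 4.76667, 4 ms; sum = 13.1011 ms.
End-to-end = 16.52 ms.

16.52 ms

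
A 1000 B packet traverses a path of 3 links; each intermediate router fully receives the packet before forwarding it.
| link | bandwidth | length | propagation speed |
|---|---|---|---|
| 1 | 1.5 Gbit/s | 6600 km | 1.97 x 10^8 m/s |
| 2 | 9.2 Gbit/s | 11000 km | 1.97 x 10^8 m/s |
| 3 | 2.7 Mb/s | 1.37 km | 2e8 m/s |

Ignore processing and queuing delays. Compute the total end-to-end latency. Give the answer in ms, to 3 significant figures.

92.3 ms

L = 1000 × 8 = 8000 bits.
Transmission delays (L/R per hop): 0.00533333, 0.000869565, 2.96296 ms; sum = 2.96917 ms.
Propagation delays (d/s per hop): 33.5025, 55.8376, 0.00685 ms; sum = 89.347 ms.
End-to-end = 92.3 ms.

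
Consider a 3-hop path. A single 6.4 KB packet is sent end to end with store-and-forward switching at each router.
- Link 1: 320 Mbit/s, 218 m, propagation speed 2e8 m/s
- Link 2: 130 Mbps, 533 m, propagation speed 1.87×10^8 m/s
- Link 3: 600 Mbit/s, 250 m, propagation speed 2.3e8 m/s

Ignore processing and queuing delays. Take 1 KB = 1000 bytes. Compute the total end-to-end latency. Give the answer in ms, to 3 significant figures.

L = 51200 bits.
Transmission delays (L/R per hop): 0.16, 0.393846, 0.0853333 ms; sum = 0.639179 ms.
Propagation delays (d/s per hop): 0.00109, 0.00285027, 0.00108696 ms; sum = 0.00502722 ms.
End-to-end = 0.644 ms.

0.644 ms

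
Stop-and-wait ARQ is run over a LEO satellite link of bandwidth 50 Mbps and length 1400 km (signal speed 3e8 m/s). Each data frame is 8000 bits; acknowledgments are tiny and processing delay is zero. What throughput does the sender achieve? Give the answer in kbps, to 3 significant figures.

t_tx = L/R = 8000/50000000 = 0.00016 s.
t_prop = 1400000/300000000 = 0.00466667 s; RTT = 0.00933333 s.
Cycle = t_tx + RTT = 0.00949333 s.
Throughput = L / cycle = 8000 / 0.00949333 = 843 kbps.

843 kbps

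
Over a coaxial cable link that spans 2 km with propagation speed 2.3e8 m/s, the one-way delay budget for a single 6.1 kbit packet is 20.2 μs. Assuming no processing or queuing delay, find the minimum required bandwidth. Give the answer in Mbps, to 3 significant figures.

Propagation delay = 2000 / 2.3e+08 = 8.69565 μs.
Transmission budget = 20.2 − 8.69565 = 11.5043 μs.
R ≥ L / t_tx = 6100 bits / 1.15043e-05 s = 530 Mbps.

530 Mbps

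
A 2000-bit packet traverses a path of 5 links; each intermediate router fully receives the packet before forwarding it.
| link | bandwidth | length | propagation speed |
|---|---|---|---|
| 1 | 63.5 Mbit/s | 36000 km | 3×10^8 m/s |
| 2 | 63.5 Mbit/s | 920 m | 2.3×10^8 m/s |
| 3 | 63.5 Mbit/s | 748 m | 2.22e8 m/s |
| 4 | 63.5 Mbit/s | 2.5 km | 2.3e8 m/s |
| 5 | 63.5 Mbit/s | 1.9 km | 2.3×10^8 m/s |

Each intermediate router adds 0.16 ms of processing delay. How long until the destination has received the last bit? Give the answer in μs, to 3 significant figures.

Transmission delay per hop = L/R = 2000/63500000 = 31.4961 μs; 5 hops → 157.48 μs.
Propagation delays (d/s per hop): 120000, 4, 3.36937, 10.8696, 8.26087 μs; sum = 120026 μs.
Processing at 4 router(s): 4 × 0.16 ms = 640 μs.
End-to-end = 121000 μs.

121000 μs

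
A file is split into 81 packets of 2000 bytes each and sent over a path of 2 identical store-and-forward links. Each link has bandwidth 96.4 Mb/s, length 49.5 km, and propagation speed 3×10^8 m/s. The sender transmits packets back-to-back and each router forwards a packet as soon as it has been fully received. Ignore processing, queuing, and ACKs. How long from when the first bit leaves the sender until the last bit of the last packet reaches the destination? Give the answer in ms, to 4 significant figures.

13.94 ms

Per-hop transmission t_tx = L/R = 16000/96400000 = 0.165975 ms.
Per-hop propagation t_prop = 49500/300000000 = 0.165 ms.
Pipeline fill: first packet needs 2·t_tx to clear all hops; remaining 80 packets each add one t_tx.
Total = (2+81-1)·t_tx + 2·t_prop = 82·0.165975 + 2·0.165 = 13.94 ms.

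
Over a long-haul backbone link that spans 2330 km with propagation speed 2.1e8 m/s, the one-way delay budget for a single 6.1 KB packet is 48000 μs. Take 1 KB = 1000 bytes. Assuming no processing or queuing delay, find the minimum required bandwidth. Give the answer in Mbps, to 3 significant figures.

L = 48800 bits.
Propagation delay = 2330000 / 210000000 = 11095.2 μs.
Transmission budget = 48000 − 11095.2 = 36904.8 μs.
R ≥ L / t_tx = 48800 bits / 0.0369048 s = 1.32 Mbps.

1.32 Mbps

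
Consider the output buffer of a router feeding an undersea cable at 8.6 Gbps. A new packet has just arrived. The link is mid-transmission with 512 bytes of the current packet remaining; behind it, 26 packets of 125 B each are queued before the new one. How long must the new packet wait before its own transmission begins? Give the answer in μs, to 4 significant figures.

3.500 μs

Each queued packet: L/R = 1000/8600000000 = 0.116279 μs.
26 queued → 3.02326 μs.
Plus remaining 4096 bits of current packet: 0.476279 μs.
Queuing delay = 3.500 μs.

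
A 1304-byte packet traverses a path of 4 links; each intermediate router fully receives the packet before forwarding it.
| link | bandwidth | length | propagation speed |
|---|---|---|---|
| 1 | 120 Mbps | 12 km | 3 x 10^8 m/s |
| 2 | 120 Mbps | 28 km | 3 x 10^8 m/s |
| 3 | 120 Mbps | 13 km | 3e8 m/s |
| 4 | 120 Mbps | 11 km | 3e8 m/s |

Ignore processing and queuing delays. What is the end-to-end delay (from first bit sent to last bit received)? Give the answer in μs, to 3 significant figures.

L = 1304 × 8 = 10432 bits.
Transmission delay per hop = L/R = 10432/120000000 = 86.9333 μs; 4 hops → 347.733 μs.
Propagation delays (d/s per hop): 40, 93.3333, 43.3333, 36.6667 μs; sum = 213.333 μs.
End-to-end = 561 μs.

561 μs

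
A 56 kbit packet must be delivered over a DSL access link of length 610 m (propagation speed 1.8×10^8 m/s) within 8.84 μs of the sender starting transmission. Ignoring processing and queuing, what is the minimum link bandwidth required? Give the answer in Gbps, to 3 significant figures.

Propagation delay = 610 / 180000000 = 3.38889 μs.
Transmission budget = 8.84 − 3.38889 = 5.45111 μs.
R ≥ L / t_tx = 56000 bits / 5.45111e-06 s = 10.3 Gbps.

10.3 Gbps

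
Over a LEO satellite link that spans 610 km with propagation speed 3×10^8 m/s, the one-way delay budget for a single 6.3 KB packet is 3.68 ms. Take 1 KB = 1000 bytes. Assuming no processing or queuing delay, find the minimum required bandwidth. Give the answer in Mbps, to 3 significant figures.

30.6 Mbps

L = 50400 bits.
Propagation delay = 610000 / 300000000 = 2.03333 ms.
Transmission budget = 3.68 − 2.03333 = 1.64667 ms.
R ≥ L / t_tx = 50400 bits / 0.00164667 s = 30.6 Mbps.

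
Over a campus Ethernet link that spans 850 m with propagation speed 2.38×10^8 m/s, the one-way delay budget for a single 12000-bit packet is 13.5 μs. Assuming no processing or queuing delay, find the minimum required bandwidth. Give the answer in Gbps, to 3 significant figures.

1.21 Gbps

Propagation delay = 850 / 238000000 = 3.57143 μs.
Transmission budget = 13.5 − 3.57143 = 9.92857 μs.
R ≥ L / t_tx = 12000 bits / 9.92857e-06 s = 1.21 Gbps.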